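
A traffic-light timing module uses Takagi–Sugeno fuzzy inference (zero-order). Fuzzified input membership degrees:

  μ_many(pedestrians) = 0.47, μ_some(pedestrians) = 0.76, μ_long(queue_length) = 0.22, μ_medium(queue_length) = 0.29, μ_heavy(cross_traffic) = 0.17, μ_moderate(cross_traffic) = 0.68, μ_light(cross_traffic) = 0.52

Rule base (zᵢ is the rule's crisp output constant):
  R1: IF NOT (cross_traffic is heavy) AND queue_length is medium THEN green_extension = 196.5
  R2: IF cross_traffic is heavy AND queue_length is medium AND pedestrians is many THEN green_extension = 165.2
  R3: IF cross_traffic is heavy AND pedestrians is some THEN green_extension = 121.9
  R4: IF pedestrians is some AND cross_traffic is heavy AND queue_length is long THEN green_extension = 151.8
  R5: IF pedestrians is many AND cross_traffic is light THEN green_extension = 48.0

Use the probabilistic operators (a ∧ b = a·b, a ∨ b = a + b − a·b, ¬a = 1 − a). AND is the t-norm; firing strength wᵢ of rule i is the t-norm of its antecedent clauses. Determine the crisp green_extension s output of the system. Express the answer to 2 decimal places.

124.53

R1 (z=196.5): ¬heavy=1−0.17=0.83, medium=0.29; AND[a·b] → w = 0.2407
R2 (z=165.2): heavy=0.17, medium=0.29, many=0.47; AND[a·b] → w = 0.0232
R3 (z=121.9): heavy=0.17, some=0.76; AND[a·b] → w = 0.1292
R4 (z=151.8): some=0.76, heavy=0.17, long=0.22; AND[a·b] → w = 0.0284
R5 (z=48.0): many=0.47, light=0.52; AND[a·b] → w = 0.2444
Weighted average = (0.2407·196.5 + 0.0232·165.2 + 0.1292·121.9 + 0.0284·151.8 + 0.2444·48.0) / (0.2407 + 0.0232 + 0.1292 + 0.0284 + 0.2444)
  = 82.9208 / 0.6659 = 124.53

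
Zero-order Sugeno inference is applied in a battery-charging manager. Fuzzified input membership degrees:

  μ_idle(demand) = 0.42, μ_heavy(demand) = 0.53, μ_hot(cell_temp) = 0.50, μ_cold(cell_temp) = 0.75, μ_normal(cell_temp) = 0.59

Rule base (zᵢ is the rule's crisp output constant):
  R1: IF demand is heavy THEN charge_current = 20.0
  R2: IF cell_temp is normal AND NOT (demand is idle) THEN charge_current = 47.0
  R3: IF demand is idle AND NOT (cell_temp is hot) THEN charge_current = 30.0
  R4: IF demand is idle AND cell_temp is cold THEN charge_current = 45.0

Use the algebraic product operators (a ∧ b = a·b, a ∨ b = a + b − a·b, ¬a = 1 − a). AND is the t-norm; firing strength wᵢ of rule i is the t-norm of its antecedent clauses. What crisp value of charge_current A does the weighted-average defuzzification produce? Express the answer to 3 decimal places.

33.752

R1 (z=20.0): heavy=0.53 → w = 0.5300
R2 (z=47.0): normal=0.59, ¬idle=1−0.42=0.58; AND[a·b] → w = 0.3422
R3 (z=30.0): idle=0.42, ¬hot=1−0.50=0.50; AND[a·b] → w = 0.2100
R4 (z=45.0): idle=0.42, cold=0.75; AND[a·b] → w = 0.3150
Weighted average = (0.5300·20.0 + 0.3422·47.0 + 0.2100·30.0 + 0.3150·45.0) / (0.5300 + 0.3422 + 0.2100 + 0.3150)
  = 47.1584 / 1.3972 = 33.752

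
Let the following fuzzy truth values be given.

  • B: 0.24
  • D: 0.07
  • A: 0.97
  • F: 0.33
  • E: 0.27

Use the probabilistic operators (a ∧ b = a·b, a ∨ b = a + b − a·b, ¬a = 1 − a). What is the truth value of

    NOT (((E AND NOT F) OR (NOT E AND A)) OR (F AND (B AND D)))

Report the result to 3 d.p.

0.238

NOT F = 1 − 0.3300 = 0.6700
E AND NOT F = a·b on (0.2700, 0.6700) = 0.1809
NOT E = 1 − 0.2700 = 0.7300
NOT E AND A = a·b on (0.7300, 0.9700) = 0.7081
(E AND NOT F) OR (NOT E AND A) = a + b − a·b on (0.1809, 0.7081) = 0.7609
B AND D = a·b on (0.2400, 0.0700) = 0.0168
F AND (B AND D) = a·b on (0.3300, 0.0168) = 0.0055
((E AND NOT F) OR (NOT E AND A)) OR (F AND (B AND D)) = a + b − a·b on (0.7609, 0.0055) = 0.7622
NOT (((E AND NOT F) OR (NOT E AND A)) OR (F AND (B AND D))) = 1 − 0.7622 = 0.2378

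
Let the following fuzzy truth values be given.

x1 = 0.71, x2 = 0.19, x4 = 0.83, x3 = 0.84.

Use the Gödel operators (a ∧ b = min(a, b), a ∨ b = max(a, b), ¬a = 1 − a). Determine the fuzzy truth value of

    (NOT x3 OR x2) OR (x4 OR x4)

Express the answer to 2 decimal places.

0.83

NOT x3 = 1 − 0.84 = 0.16
NOT x3 OR x2 = max(a, b) on (0.16, 0.19) = 0.19
x4 OR x4 = max(a, b) on (0.83, 0.83) = 0.83
(NOT x3 OR x2) OR (x4 OR x4) = max(a, b) on (0.19, 0.83) = 0.83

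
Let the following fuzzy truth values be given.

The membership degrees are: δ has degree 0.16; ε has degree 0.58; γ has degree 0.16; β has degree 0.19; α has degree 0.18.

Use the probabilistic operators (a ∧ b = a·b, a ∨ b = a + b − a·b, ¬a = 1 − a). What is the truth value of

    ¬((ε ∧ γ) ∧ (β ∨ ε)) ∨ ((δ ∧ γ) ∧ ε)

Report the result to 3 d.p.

ε ∧ γ = a·b on (0.5800, 0.1600) = 0.0928
β ∨ ε = a + b − a·b on (0.1900, 0.5800) = 0.6598
(ε ∧ γ) ∧ (β ∨ ε) = a·b on (0.0928, 0.6598) = 0.0612
¬((ε ∧ γ) ∧ (β ∨ ε)) = 1 − 0.0612 = 0.9388
δ ∧ γ = a·b on (0.1600, 0.1600) = 0.0256
(δ ∧ γ) ∧ ε = a·b on (0.0256, 0.5800) = 0.0148
¬((ε ∧ γ) ∧ (β ∨ ε)) ∨ ((δ ∧ γ) ∧ ε) = a + b − a·b on (0.9388, 0.0148) = 0.9397

0.940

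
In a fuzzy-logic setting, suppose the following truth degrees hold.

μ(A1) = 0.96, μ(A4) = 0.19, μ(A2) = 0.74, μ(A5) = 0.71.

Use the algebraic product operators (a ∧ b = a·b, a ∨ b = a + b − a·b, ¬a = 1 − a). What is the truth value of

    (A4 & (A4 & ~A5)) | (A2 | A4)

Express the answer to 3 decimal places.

0.792

~A5 = 1 − 0.7100 = 0.2900
A4 & ~A5 = a·b on (0.1900, 0.2900) = 0.0551
A4 & (A4 & ~A5) = a·b on (0.1900, 0.0551) = 0.0105
A2 | A4 = a + b − a·b on (0.7400, 0.1900) = 0.7894
(A4 & (A4 & ~A5)) | (A2 | A4) = a + b − a·b on (0.0105, 0.7894) = 0.7916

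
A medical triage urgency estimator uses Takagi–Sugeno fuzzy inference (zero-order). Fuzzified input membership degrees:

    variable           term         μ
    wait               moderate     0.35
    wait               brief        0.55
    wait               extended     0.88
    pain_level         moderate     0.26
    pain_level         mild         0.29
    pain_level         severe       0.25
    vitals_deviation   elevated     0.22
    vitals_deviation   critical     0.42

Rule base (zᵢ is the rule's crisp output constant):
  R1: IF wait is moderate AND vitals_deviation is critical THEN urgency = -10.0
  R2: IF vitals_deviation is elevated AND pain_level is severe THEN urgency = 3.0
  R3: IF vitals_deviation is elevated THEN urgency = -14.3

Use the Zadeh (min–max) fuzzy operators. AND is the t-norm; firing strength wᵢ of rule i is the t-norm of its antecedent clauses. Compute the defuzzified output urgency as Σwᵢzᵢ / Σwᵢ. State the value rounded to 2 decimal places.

R1 (z=-10.0): moderate=0.35, critical=0.42; AND[min(a, b)] → w = 0.35
R2 (z=3.0): elevated=0.22, severe=0.25; AND[min(a, b)] → w = 0.22
R3 (z=-14.3): elevated=0.22 → w = 0.22
Weighted average = (0.35·-10.0 + 0.22·3.0 + 0.22·-14.3) / (0.35 + 0.22 + 0.22)
  = -5.9860 / 0.7900 = -7.58

-7.58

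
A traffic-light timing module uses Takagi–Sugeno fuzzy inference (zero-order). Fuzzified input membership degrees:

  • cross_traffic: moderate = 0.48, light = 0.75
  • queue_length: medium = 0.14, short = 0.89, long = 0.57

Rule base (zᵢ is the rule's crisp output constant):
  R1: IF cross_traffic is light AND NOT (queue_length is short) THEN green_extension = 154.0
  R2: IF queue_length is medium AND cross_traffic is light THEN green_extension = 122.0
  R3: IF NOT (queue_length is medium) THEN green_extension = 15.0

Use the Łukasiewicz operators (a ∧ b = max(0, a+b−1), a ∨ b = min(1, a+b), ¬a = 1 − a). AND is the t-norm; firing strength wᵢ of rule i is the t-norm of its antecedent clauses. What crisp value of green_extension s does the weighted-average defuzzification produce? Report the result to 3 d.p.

15.000

R1 (z=154.0): light=0.75, ¬short=1−0.89=0.11; AND[max(0, a+b−1)] → w = 0.00
R2 (z=122.0): medium=0.14, light=0.75; AND[max(0, a+b−1)] → w = 0.00
R3 (z=15.0): ¬medium=1−0.14=0.86 → w = 0.86
Weighted average = (0.00·154.0 + 0.00·122.0 + 0.86·15.0) / (0.00 + 0.00 + 0.86)
  = 12.9000 / 0.8600 = 15.000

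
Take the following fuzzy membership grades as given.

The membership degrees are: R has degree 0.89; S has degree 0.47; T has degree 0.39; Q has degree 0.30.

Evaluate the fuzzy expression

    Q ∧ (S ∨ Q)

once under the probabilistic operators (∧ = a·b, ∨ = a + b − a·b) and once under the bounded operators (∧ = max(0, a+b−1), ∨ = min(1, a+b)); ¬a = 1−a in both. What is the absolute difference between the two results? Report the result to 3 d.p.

Under probabilistic:
  S ∨ Q = a + b − a·b on (0.4700, 0.3000) = 0.6290
  Q ∧ (S ∨ Q) = a·b on (0.3000, 0.6290) = 0.1887
  → value = 0.1887
Under bounded:
  S ∨ Q = min(1, a+b) on (0.47, 0.30) = 0.77
  Q ∧ (S ∨ Q) = max(0, a+b−1) on (0.30, 0.77) = 0.07
  → value = 0.0700
|0.1887 − 0.0700| = 0.119

0.119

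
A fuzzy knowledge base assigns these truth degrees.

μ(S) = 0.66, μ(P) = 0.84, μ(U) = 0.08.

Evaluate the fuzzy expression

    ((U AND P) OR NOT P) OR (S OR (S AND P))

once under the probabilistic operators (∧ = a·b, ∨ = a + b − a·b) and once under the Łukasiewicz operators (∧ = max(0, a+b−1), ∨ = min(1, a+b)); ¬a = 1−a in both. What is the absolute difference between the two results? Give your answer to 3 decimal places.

0.119

Under probabilistic:
  U AND P = a·b on (0.0800, 0.8400) = 0.0672
  NOT P = 1 − 0.8400 = 0.1600
  (U AND P) OR NOT P = a + b − a·b on (0.0672, 0.1600) = 0.2164
  S AND P = a·b on (0.6600, 0.8400) = 0.5544
  S OR (S AND P) = a + b − a·b on (0.6600, 0.5544) = 0.8485
  ((U AND P) OR NOT P) OR (S OR (S AND P)) = a + b − a·b on (0.2164, 0.8485) = 0.8813
  → value = 0.8813
Under Łukasiewicz:
  U AND P = max(0, a+b−1) on (0.08, 0.84) = 0.00
  NOT P = 1 − 0.84 = 0.16
  (U AND P) OR NOT P = min(1, a+b) on (0.00, 0.16) = 0.16
  S AND P = max(0, a+b−1) on (0.66, 0.84) = 0.50
  S OR (S AND P) = min(1, a+b) on (0.66, 0.50) = 1.00
  ((U AND P) OR NOT P) OR (S OR (S AND P)) = min(1, a+b) on (0.16, 1.00) = 1.00
  → value = 1.0000
|0.8813 − 1.0000| = 0.119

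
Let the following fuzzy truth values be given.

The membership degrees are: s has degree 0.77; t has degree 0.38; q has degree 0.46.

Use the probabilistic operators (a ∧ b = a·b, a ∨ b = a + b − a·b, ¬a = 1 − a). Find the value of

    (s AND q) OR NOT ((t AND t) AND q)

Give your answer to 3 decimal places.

s AND q = a·b on (0.7700, 0.4600) = 0.3542
t AND t = a·b on (0.3800, 0.3800) = 0.1444
(t AND t) AND q = a·b on (0.1444, 0.4600) = 0.0664
NOT ((t AND t) AND q) = 1 − 0.0664 = 0.9336
(s AND q) OR NOT ((t AND t) AND q) = a + b − a·b on (0.3542, 0.9336) = 0.9571

0.957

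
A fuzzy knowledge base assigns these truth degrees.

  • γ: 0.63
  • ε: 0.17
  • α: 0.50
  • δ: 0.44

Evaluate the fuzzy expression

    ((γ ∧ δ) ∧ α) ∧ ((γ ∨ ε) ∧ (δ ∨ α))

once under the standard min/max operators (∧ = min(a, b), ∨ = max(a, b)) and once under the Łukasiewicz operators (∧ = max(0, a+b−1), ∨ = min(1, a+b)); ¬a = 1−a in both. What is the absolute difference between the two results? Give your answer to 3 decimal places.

0.440

Under standard min/max:
  γ ∧ δ = min(a, b) on (0.63, 0.44) = 0.44
  (γ ∧ δ) ∧ α = min(a, b) on (0.44, 0.50) = 0.44
  γ ∨ ε = max(a, b) on (0.63, 0.17) = 0.63
  δ ∨ α = max(a, b) on (0.44, 0.50) = 0.50
  (γ ∨ ε) ∧ (δ ∨ α) = min(a, b) on (0.63, 0.50) = 0.50
  ((γ ∧ δ) ∧ α) ∧ ((γ ∨ ε) ∧ (δ ∨ α)) = min(a, b) on (0.44, 0.50) = 0.44
  → value = 0.4400
Under Łukasiewicz:
  γ ∧ δ = max(0, a+b−1) on (0.63, 0.44) = 0.07
  (γ ∧ δ) ∧ α = max(0, a+b−1) on (0.07, 0.50) = 0.00
  γ ∨ ε = min(1, a+b) on (0.63, 0.17) = 0.80
  δ ∨ α = min(1, a+b) on (0.44, 0.50) = 0.94
  (γ ∨ ε) ∧ (δ ∨ α) = max(0, a+b−1) on (0.80, 0.94) = 0.74
  ((γ ∧ δ) ∧ α) ∧ ((γ ∨ ε) ∧ (δ ∨ α)) = max(0, a+b−1) on (0.00, 0.74) = 0.00
  → value = 0.0000
|0.4400 − 0.0000| = 0.440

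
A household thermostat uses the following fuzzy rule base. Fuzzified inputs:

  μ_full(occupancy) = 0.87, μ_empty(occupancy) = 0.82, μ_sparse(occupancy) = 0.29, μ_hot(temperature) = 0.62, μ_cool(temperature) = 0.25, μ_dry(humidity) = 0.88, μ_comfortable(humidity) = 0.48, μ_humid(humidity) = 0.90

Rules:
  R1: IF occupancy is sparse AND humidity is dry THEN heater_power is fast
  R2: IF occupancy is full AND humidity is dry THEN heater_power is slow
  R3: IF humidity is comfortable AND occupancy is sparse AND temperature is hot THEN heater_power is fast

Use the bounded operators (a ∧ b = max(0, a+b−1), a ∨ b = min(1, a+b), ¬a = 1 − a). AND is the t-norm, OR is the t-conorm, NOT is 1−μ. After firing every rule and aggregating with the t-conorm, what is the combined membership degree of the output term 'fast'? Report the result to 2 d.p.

R1: sparse=0.29, dry=0.88; AND[max(0, a+b−1)] → w = 0.17
R2: full=0.87, dry=0.88; AND[max(0, a+b−1)] → w = 0.75
R3: comfortable=0.48, sparse=0.29, hot=0.62; AND[max(0, a+b−1)] → w = 0.00
Rules with consequent 'fast': {R1, R3} → strengths 0.17, 0.00
Aggregate via t-conorm [min(1, a+b)]: 0.17

0.17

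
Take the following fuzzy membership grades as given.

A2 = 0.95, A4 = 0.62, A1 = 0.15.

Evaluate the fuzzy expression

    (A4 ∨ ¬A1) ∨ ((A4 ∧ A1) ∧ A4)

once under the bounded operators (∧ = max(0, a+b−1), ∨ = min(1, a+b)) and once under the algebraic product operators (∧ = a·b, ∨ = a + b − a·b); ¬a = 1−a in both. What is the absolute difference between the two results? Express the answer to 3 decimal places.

0.054

Under bounded:
  ¬A1 = 1 − 0.15 = 0.85
  A4 ∨ ¬A1 = min(1, a+b) on (0.62, 0.85) = 1.00
  A4 ∧ A1 = max(0, a+b−1) on (0.62, 0.15) = 0.00
  (A4 ∧ A1) ∧ A4 = max(0, a+b−1) on (0.00, 0.62) = 0.00
  (A4 ∨ ¬A1) ∨ ((A4 ∧ A1) ∧ A4) = min(1, a+b) on (1.00, 0.00) = 1.00
  → value = 1.0000
Under algebraic product:
  ¬A1 = 1 − 0.1500 = 0.8500
  A4 ∨ ¬A1 = a + b − a·b on (0.6200, 0.8500) = 0.9430
  A4 ∧ A1 = a·b on (0.6200, 0.1500) = 0.0930
  (A4 ∧ A1) ∧ A4 = a·b on (0.0930, 0.6200) = 0.0577
  (A4 ∨ ¬A1) ∨ ((A4 ∧ A1) ∧ A4) = a + b − a·b on (0.9430, 0.0577) = 0.9463
  → value = 0.9463
|1.0000 − 0.9463| = 0.054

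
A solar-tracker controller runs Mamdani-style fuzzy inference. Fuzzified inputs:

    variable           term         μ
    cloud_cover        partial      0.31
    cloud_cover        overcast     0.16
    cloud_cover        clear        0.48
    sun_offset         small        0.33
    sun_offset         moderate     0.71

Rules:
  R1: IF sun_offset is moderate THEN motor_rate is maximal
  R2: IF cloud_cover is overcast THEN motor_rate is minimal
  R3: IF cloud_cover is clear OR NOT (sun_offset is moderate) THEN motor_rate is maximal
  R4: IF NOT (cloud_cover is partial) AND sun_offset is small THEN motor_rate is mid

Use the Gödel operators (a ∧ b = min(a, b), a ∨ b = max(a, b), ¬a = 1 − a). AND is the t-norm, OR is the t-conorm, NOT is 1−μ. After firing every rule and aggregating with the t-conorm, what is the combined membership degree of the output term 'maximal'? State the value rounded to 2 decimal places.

0.71

R1: moderate=0.71 → w = 0.71
R2: overcast=0.16 → w = 0.16
R3: clear=0.48, ¬moderate=1−0.71=0.29; OR[max(a, b)] → w = 0.48
R4: ¬partial=1−0.31=0.69, small=0.33; AND[min(a, b)] → w = 0.33
Rules with consequent 'maximal': {R1, R3} → strengths 0.71, 0.48
Aggregate via t-conorm [max(a, b)]: 0.71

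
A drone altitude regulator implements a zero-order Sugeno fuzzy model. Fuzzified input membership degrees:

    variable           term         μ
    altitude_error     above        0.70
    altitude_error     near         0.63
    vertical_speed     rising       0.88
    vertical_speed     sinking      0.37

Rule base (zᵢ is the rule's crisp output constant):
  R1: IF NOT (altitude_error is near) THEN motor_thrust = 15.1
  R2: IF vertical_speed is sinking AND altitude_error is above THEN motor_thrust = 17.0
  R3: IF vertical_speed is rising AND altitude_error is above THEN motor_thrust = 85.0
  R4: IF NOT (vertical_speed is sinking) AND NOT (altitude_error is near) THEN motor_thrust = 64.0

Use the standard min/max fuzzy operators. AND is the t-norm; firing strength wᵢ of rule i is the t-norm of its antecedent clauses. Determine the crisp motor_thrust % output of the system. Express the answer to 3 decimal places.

R1 (z=15.1): ¬near=1−0.63=0.37 → w = 0.37
R2 (z=17.0): sinking=0.37, above=0.70; AND[min(a, b)] → w = 0.37
R3 (z=85.0): rising=0.88, above=0.70; AND[min(a, b)] → w = 0.70
R4 (z=64.0): ¬sinking=1−0.37=0.63, ¬near=1−0.63=0.37; AND[min(a, b)] → w = 0.37
Weighted average = (0.37·15.1 + 0.37·17.0 + 0.70·85.0 + 0.37·64.0) / (0.37 + 0.37 + 0.70 + 0.37)
  = 95.0570 / 1.8100 = 52.518

52.518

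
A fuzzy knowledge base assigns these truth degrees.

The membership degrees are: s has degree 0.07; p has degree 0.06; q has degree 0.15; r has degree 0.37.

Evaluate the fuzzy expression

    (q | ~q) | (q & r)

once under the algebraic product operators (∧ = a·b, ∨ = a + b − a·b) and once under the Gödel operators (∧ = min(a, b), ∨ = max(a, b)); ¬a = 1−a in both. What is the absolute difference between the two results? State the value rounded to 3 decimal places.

0.030

Under algebraic product:
  ~q = 1 − 0.1500 = 0.8500
  q | ~q = a + b − a·b on (0.1500, 0.8500) = 0.8725
  q & r = a·b on (0.1500, 0.3700) = 0.0555
  (q | ~q) | (q & r) = a + b − a·b on (0.8725, 0.0555) = 0.8796
  → value = 0.8796
Under Gödel:
  ~q = 1 − 0.15 = 0.85
  q | ~q = max(a, b) on (0.15, 0.85) = 0.85
  q & r = min(a, b) on (0.15, 0.37) = 0.15
  (q | ~q) | (q & r) = max(a, b) on (0.85, 0.15) = 0.85
  → value = 0.8500
|0.8796 − 0.8500| = 0.030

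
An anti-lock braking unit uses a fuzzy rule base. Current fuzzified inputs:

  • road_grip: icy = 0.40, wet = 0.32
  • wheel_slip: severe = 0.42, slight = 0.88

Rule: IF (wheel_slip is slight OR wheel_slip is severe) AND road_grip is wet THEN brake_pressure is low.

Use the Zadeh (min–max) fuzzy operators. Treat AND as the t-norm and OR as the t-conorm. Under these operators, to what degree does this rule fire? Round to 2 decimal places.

0.32

firing strength: (slight=0.88 OR severe=0.42) = 0.88; AND[min(a, b)] with wet=0.32 → w = 0.32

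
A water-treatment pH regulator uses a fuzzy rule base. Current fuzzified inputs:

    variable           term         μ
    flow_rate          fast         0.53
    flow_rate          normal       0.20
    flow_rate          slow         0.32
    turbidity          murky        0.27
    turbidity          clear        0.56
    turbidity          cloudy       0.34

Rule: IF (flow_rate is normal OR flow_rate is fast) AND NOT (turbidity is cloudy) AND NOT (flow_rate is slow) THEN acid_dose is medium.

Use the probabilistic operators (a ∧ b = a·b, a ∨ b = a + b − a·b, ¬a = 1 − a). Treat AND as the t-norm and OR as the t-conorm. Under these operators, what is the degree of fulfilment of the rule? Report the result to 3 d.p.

0.280

firing strength: (normal=0.20 OR fast=0.53) = 0.6240; AND[a·b] with ¬cloudy=1−0.34=0.66, ¬slow=1−0.32=0.68 → w = 0.2801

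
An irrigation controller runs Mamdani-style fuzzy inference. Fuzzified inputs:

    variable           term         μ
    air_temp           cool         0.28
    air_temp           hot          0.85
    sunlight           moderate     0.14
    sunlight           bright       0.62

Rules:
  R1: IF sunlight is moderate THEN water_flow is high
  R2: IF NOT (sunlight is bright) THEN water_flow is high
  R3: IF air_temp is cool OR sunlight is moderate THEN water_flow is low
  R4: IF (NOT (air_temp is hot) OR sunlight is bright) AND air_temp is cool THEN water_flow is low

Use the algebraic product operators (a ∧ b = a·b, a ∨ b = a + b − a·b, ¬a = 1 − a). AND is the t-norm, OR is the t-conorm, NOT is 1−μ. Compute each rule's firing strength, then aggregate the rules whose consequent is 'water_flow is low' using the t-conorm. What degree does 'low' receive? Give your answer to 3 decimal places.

R1: moderate=0.14 → w = 0.1400
R2: ¬bright=1−0.62=0.38 → w = 0.3800
R3: cool=0.28, moderate=0.14; OR[a + b − a·b] → w = 0.3808
R4: (¬hot=1−0.85=0.15 OR bright=0.62) = 0.6770; AND[a·b] with cool=0.28 → w = 0.1896
Rules with consequent 'low': {R3, R4} → strengths 0.3808, 0.1896
Aggregate via t-conorm [a + b − a·b]: 0.4982

0.498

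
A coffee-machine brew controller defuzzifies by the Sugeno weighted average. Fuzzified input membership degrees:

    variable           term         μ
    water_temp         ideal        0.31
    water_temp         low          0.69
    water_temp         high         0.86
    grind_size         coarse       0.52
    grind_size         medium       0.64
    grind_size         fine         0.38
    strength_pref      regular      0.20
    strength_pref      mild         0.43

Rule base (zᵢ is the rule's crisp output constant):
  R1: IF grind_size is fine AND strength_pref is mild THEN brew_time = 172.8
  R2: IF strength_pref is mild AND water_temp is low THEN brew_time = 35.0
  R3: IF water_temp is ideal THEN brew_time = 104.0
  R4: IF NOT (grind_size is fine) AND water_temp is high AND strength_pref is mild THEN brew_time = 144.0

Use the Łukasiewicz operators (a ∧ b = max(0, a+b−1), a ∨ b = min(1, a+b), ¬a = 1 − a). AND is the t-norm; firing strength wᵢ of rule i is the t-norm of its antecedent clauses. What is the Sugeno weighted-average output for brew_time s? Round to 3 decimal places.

84.744

R1 (z=172.8): fine=0.38, mild=0.43; AND[max(0, a+b−1)] → w = 0.00
R2 (z=35.0): mild=0.43, low=0.69; AND[max(0, a+b−1)] → w = 0.12
R3 (z=104.0): ideal=0.31 → w = 0.31
R4 (z=144.0): ¬fine=1−0.38=0.62, high=0.86, mild=0.43; AND[max(0, a+b−1)] → w = 0.00
Weighted average = (0.00·172.8 + 0.12·35.0 + 0.31·104.0 + 0.00·144.0) / (0.00 + 0.12 + 0.31 + 0.00)
  = 36.4400 / 0.4300 = 84.744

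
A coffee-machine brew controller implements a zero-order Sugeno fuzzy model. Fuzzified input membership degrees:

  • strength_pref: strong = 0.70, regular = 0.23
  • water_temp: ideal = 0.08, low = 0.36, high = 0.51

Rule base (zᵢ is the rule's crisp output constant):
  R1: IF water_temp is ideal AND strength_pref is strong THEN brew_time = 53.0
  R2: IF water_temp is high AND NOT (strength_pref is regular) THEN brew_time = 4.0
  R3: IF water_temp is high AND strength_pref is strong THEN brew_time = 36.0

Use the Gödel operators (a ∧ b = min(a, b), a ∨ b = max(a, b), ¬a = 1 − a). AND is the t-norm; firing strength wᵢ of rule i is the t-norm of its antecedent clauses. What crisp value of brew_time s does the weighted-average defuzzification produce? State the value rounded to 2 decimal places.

R1 (z=53.0): ideal=0.08, strong=0.70; AND[min(a, b)] → w = 0.08
R2 (z=4.0): high=0.51, ¬regular=1−0.23=0.77; AND[min(a, b)] → w = 0.51
R3 (z=36.0): high=0.51, strong=0.70; AND[min(a, b)] → w = 0.51
Weighted average = (0.08·53.0 + 0.51·4.0 + 0.51·36.0) / (0.08 + 0.51 + 0.51)
  = 24.6400 / 1.1000 = 22.40

22.40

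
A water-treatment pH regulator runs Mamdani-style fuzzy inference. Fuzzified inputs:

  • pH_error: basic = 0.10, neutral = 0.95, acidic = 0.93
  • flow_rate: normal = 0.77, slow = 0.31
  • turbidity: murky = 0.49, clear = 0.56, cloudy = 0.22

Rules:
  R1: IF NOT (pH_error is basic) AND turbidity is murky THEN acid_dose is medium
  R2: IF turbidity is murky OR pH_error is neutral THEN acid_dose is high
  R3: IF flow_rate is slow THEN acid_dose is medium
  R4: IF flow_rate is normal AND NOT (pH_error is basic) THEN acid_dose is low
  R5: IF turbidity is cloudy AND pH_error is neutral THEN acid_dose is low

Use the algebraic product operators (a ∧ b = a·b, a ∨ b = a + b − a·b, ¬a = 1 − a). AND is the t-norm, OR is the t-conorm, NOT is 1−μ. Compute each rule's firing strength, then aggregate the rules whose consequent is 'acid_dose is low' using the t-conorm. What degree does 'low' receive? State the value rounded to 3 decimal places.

R1: ¬basic=1−0.10=0.90, murky=0.49; AND[a·b] → w = 0.4410
R2: murky=0.49, neutral=0.95; OR[a + b − a·b] → w = 0.9745
R3: slow=0.31 → w = 0.3100
R4: normal=0.77, ¬basic=1−0.10=0.90; AND[a·b] → w = 0.6930
R5: cloudy=0.22, neutral=0.95; AND[a·b] → w = 0.2090
Rules with consequent 'low': {R4, R5} → strengths 0.6930, 0.2090
Aggregate via t-conorm [a + b − a·b]: 0.7572

0.757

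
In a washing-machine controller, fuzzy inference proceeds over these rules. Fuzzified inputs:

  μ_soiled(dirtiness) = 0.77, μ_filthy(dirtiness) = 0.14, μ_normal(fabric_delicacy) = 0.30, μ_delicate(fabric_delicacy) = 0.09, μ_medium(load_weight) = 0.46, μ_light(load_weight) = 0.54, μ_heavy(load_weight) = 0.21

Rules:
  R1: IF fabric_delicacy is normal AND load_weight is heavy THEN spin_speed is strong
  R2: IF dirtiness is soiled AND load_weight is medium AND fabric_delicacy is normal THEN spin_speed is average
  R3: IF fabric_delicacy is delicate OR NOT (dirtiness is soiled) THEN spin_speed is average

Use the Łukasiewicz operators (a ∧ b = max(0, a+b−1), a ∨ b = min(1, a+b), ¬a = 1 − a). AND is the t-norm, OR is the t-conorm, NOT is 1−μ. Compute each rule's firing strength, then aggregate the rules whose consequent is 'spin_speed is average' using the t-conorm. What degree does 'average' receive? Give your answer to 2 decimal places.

R1: normal=0.30, heavy=0.21; AND[max(0, a+b−1)] → w = 0.00
R2: soiled=0.77, medium=0.46, normal=0.30; AND[max(0, a+b−1)] → w = 0.00
R3: delicate=0.09, ¬soiled=1−0.77=0.23; OR[min(1, a+b)] → w = 0.32
Rules with consequent 'average': {R2, R3} → strengths 0.00, 0.32
Aggregate via t-conorm [min(1, a+b)]: 0.32

0.32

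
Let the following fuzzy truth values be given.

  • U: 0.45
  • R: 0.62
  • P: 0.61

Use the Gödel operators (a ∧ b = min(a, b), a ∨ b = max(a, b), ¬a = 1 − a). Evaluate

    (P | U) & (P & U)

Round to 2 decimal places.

0.45

P | U = max(a, b) on (0.61, 0.45) = 0.61
P & U = min(a, b) on (0.61, 0.45) = 0.45
(P | U) & (P & U) = min(a, b) on (0.61, 0.45) = 0.45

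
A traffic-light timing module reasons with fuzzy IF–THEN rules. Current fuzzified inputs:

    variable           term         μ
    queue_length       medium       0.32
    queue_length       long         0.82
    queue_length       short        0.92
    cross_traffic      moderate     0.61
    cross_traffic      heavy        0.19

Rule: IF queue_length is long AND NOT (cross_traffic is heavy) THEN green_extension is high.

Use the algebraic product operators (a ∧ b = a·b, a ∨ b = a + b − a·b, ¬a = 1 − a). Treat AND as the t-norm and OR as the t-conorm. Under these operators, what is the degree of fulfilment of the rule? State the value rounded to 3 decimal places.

0.664

firing strength: long=0.82, ¬heavy=1−0.19=0.81; AND[a·b] → w = 0.6642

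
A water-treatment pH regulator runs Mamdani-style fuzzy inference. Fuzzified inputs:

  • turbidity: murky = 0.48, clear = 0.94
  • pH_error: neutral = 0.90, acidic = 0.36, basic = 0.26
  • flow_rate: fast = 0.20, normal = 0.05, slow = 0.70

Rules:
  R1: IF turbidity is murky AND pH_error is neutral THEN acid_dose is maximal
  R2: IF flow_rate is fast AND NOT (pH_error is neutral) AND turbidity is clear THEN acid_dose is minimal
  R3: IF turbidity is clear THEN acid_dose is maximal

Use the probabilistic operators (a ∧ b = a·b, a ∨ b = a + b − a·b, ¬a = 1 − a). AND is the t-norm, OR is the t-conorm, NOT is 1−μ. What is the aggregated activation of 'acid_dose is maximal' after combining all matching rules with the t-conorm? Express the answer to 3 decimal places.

R1: murky=0.48, neutral=0.90; AND[a·b] → w = 0.4320
R2: fast=0.20, ¬neutral=1−0.90=0.10, clear=0.94; AND[a·b] → w = 0.0188
R3: clear=0.94 → w = 0.9400
Rules with consequent 'maximal': {R1, R3} → strengths 0.4320, 0.9400
Aggregate via t-conorm [a + b − a·b]: 0.9659

0.966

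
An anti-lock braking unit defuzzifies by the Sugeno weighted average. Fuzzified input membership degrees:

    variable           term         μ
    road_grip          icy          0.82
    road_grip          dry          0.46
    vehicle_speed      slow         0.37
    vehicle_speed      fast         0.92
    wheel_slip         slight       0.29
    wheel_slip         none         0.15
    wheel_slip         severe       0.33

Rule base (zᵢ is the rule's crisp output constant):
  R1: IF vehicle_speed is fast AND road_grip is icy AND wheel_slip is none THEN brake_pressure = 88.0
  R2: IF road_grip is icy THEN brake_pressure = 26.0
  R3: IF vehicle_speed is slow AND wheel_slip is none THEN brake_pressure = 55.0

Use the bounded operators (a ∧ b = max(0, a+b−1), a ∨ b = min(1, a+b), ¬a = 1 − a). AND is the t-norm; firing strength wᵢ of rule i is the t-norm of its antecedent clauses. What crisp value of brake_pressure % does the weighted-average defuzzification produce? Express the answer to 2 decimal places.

26.00

R1 (z=88.0): fast=0.92, icy=0.82, none=0.15; AND[max(0, a+b−1)] → w = 0.00
R2 (z=26.0): icy=0.82 → w = 0.82
R3 (z=55.0): slow=0.37, none=0.15; AND[max(0, a+b−1)] → w = 0.00
Weighted average = (0.00·88.0 + 0.82·26.0 + 0.00·55.0) / (0.00 + 0.82 + 0.00)
  = 21.3200 / 0.8200 = 26.00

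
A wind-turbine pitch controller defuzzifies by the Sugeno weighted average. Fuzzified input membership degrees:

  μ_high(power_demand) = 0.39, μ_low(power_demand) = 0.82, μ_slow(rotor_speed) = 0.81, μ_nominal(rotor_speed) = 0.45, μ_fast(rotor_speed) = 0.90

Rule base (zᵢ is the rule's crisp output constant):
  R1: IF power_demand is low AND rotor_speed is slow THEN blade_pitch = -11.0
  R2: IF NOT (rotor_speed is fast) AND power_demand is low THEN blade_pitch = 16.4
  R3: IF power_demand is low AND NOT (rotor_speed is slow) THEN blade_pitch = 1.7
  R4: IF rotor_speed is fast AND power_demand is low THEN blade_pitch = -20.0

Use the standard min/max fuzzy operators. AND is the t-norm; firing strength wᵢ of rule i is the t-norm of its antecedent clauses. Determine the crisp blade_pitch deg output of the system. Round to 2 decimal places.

-12.16

R1 (z=-11.0): low=0.82, slow=0.81; AND[min(a, b)] → w = 0.81
R2 (z=16.4): ¬fast=1−0.90=0.10, low=0.82; AND[min(a, b)] → w = 0.10
R3 (z=1.7): low=0.82, ¬slow=1−0.81=0.19; AND[min(a, b)] → w = 0.19
R4 (z=-20.0): fast=0.90, low=0.82; AND[min(a, b)] → w = 0.82
Weighted average = (0.81·-11.0 + 0.10·16.4 + 0.19·1.7 + 0.82·-20.0) / (0.81 + 0.10 + 0.19 + 0.82)
  = -23.3470 / 1.9200 = -12.16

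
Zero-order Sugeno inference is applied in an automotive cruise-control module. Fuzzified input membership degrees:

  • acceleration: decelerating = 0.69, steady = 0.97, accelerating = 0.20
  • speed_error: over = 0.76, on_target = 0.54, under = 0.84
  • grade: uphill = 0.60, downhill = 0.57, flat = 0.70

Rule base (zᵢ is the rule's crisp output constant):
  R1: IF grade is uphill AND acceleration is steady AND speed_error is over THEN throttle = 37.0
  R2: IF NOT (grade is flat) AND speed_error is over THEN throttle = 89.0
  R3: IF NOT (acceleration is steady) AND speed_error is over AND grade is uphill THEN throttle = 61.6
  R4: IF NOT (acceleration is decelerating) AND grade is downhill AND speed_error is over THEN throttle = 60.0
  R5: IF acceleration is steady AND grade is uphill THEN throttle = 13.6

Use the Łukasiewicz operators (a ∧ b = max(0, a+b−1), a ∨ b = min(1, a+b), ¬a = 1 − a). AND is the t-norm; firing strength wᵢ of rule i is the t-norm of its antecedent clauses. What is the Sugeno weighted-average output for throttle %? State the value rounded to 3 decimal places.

26.356

R1 (z=37.0): uphill=0.60, steady=0.97, over=0.76; AND[max(0, a+b−1)] → w = 0.33
R2 (z=89.0): ¬flat=1−0.70=0.30, over=0.76; AND[max(0, a+b−1)] → w = 0.06
R3 (z=61.6): ¬steady=1−0.97=0.03, over=0.76, uphill=0.60; AND[max(0, a+b−1)] → w = 0.00
R4 (z=60.0): ¬decelerating=1−0.69=0.31, downhill=0.57, over=0.76; AND[max(0, a+b−1)] → w = 0.00
R5 (z=13.6): steady=0.97, uphill=0.60; AND[max(0, a+b−1)] → w = 0.57
Weighted average = (0.33·37.0 + 0.06·89.0 + 0.00·61.6 + 0.00·60.0 + 0.57·13.6) / (0.33 + 0.06 + 0.00 + 0.00 + 0.57)
  = 25.3020 / 0.9600 = 26.356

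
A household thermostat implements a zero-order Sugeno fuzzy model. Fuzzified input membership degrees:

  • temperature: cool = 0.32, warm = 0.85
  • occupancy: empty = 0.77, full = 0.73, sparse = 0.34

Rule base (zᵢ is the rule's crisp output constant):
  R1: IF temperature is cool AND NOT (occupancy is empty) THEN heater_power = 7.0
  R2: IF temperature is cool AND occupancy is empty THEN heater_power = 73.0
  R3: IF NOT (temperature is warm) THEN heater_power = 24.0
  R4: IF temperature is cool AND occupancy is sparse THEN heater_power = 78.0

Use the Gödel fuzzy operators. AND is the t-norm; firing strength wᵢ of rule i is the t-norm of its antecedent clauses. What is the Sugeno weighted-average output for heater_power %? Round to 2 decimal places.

R1 (z=7.0): cool=0.32, ¬empty=1−0.77=0.23; AND[min(a, b)] → w = 0.23
R2 (z=73.0): cool=0.32, empty=0.77; AND[min(a, b)] → w = 0.32
R3 (z=24.0): ¬warm=1−0.85=0.15 → w = 0.15
R4 (z=78.0): cool=0.32, sparse=0.34; AND[min(a, b)] → w = 0.32
Weighted average = (0.23·7.0 + 0.32·73.0 + 0.15·24.0 + 0.32·78.0) / (0.23 + 0.32 + 0.15 + 0.32)
  = 53.5300 / 1.0200 = 52.48

52.48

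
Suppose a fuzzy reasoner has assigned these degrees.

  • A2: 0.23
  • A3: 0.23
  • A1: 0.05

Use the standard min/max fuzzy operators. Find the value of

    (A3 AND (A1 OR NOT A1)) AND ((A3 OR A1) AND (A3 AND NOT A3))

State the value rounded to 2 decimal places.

NOT A1 = 1 − 0.05 = 0.95
A1 OR NOT A1 = max(a, b) on (0.05, 0.95) = 0.95
A3 AND (A1 OR NOT A1) = min(a, b) on (0.23, 0.95) = 0.23
A3 OR A1 = max(a, b) on (0.23, 0.05) = 0.23
NOT A3 = 1 − 0.23 = 0.77
A3 AND NOT A3 = min(a, b) on (0.23, 0.77) = 0.23
(A3 OR A1) AND (A3 AND NOT A3) = min(a, b) on (0.23, 0.23) = 0.23
(A3 AND (A1 OR NOT A1)) AND ((A3 OR A1) AND (A3 AND NOT A3)) = min(a, b) on (0.23, 0.23) = 0.23

0.23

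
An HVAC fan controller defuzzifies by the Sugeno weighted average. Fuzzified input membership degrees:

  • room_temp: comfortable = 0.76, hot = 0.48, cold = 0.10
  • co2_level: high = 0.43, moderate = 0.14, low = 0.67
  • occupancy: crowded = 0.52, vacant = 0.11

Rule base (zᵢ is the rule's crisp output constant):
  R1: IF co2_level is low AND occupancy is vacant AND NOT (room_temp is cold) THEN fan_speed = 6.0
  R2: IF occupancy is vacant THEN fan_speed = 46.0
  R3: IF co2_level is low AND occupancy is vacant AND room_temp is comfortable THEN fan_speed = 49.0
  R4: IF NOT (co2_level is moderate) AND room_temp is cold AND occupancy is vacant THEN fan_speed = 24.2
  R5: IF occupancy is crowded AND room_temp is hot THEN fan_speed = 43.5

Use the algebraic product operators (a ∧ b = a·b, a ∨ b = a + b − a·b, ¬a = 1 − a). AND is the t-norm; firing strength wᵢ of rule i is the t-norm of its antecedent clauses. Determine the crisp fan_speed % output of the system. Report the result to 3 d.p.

R1 (z=6.0): low=0.67, vacant=0.11, ¬cold=1−0.10=0.90; AND[a·b] → w = 0.0663
R2 (z=46.0): vacant=0.11 → w = 0.1100
R3 (z=49.0): low=0.67, vacant=0.11, comfortable=0.76; AND[a·b] → w = 0.0560
R4 (z=24.2): ¬moderate=1−0.14=0.86, cold=0.10, vacant=0.11; AND[a·b] → w = 0.0095
R5 (z=43.5): crowded=0.52, hot=0.48; AND[a·b] → w = 0.2496
Weighted average = (0.0663·6.0 + 0.1100·46.0 + 0.0560·49.0 + 0.0095·24.2 + 0.2496·43.5) / (0.0663 + 0.1100 + 0.0560 + 0.0095 + 0.2496)
  = 19.2891 / 0.4914 = 39.253

39.253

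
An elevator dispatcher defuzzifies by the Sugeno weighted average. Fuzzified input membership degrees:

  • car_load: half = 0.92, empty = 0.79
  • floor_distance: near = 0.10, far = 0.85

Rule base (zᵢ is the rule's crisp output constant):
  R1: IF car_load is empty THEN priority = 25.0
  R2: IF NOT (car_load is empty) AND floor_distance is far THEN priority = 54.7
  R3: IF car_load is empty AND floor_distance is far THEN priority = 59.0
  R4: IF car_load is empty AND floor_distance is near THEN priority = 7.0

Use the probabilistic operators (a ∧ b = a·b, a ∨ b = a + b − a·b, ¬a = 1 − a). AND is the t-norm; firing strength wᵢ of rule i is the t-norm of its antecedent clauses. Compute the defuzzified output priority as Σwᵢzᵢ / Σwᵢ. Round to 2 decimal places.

R1 (z=25.0): empty=0.79 → w = 0.7900
R2 (z=54.7): ¬empty=1−0.79=0.21, far=0.85; AND[a·b] → w = 0.1785
R3 (z=59.0): empty=0.79, far=0.85; AND[a·b] → w = 0.6715
R4 (z=7.0): empty=0.79, near=0.10; AND[a·b] → w = 0.0790
Weighted average = (0.7900·25.0 + 0.1785·54.7 + 0.6715·59.0 + 0.0790·7.0) / (0.7900 + 0.1785 + 0.6715 + 0.0790)
  = 69.6854 / 1.7190 = 40.54

40.54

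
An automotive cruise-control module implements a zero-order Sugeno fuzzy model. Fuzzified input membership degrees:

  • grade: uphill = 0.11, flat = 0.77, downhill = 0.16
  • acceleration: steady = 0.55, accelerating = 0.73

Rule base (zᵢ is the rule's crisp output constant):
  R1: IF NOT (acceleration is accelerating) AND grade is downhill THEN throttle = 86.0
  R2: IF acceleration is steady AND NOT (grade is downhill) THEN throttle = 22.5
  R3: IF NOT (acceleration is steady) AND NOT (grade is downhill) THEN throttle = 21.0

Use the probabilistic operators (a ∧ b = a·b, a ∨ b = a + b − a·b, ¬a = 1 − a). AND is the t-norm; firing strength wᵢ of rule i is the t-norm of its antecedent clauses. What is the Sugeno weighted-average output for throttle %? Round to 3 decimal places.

R1 (z=86.0): ¬accelerating=1−0.73=0.27, downhill=0.16; AND[a·b] → w = 0.0432
R2 (z=22.5): steady=0.55, ¬downhill=1−0.16=0.84; AND[a·b] → w = 0.4620
R3 (z=21.0): ¬steady=1−0.55=0.45, ¬downhill=1−0.16=0.84; AND[a·b] → w = 0.3780
Weighted average = (0.0432·86.0 + 0.4620·22.5 + 0.3780·21.0) / (0.0432 + 0.4620 + 0.3780)
  = 22.0482 / 0.8832 = 24.964

24.964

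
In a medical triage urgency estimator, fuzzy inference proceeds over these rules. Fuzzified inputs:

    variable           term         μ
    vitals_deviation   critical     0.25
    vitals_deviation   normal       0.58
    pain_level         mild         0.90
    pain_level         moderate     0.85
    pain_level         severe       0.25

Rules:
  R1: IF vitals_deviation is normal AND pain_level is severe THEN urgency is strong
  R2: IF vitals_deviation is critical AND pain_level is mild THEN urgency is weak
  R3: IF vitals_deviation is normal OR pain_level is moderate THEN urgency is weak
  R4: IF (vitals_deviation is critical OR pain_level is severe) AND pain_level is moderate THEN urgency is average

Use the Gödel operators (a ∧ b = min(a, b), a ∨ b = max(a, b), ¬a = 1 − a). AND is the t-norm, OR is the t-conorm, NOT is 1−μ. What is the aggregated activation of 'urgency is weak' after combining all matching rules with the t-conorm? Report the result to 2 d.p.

R1: normal=0.58, severe=0.25; AND[min(a, b)] → w = 0.25
R2: critical=0.25, mild=0.90; AND[min(a, b)] → w = 0.25
R3: normal=0.58, moderate=0.85; OR[max(a, b)] → w = 0.85
R4: (critical=0.25 OR severe=0.25) = 0.25; AND[min(a, b)] with moderate=0.85 → w = 0.25
Rules with consequent 'weak': {R2, R3} → strengths 0.25, 0.85
Aggregate via t-conorm [max(a, b)]: 0.85

0.85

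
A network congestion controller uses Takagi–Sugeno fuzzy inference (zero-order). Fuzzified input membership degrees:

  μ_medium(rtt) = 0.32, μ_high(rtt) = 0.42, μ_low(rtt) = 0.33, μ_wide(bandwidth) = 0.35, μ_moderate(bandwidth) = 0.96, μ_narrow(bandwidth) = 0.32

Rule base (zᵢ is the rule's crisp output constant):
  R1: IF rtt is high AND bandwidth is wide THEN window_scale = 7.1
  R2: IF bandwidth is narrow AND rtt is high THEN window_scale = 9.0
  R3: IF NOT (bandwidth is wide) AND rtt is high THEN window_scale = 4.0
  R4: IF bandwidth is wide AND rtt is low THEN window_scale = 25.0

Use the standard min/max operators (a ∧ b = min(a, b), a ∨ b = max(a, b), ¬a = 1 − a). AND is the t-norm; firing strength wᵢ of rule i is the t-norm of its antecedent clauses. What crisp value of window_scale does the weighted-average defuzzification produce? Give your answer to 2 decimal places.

10.77

R1 (z=7.1): high=0.42, wide=0.35; AND[min(a, b)] → w = 0.35
R2 (z=9.0): narrow=0.32, high=0.42; AND[min(a, b)] → w = 0.32
R3 (z=4.0): ¬wide=1−0.35=0.65, high=0.42; AND[min(a, b)] → w = 0.42
R4 (z=25.0): wide=0.35, low=0.33; AND[min(a, b)] → w = 0.33
Weighted average = (0.35·7.1 + 0.32·9.0 + 0.42·4.0 + 0.33·25.0) / (0.35 + 0.32 + 0.42 + 0.33)
  = 15.2950 / 1.4200 = 10.77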